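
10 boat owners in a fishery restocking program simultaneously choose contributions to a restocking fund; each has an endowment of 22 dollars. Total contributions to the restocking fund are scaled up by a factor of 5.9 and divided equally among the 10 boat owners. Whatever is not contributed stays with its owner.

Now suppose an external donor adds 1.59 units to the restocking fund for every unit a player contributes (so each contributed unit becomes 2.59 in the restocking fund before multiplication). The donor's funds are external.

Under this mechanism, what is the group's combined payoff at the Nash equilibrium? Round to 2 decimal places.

3361.82 dollars

Under the mechanism each unit contributed yields 5.9 × 2.59 / 10 = 1.5281 back to its contributor per unit of net cost, which exceeds 1, making full contribution the dominant choice for everyone.
So the Nash equilibrium is full contribution by all 10; the group earns 5.9 × 2.59 × 220 = 3361.82.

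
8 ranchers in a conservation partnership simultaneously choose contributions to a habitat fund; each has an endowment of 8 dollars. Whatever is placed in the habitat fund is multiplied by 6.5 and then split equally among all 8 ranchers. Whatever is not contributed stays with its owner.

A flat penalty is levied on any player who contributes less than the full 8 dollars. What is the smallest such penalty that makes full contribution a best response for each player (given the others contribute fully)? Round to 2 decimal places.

Given the others contribute fully, the best deviation is to contribute 0 (any partial contribution still incurs the fine and gives up units whose private return 0.8125 is below 1).
Deviating from 8 to 0 saves 8 dollars but forfeits the deviator's share of the drop in the habitat fund: 6.5/8 × 8 = 6.50.
So the deviation gain is 8 − 6.50 = 1.50, and the fine must be at least 1.50 dollars to wipe it out.

1.50 dollars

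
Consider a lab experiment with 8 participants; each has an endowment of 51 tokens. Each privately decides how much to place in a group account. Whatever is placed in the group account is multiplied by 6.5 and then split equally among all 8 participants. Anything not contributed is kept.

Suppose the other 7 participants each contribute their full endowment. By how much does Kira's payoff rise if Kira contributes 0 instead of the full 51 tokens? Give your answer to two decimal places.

Switching from a contribution of 51 to 0 lets Kira keep an extra 51 tokens, but lowers the group account by 51, which costs Kira their own share of that drop: 6.5/8 × 51 = 41.44.
Net gain = 51 − 41.44 = 9.56. The private return per contributed unit (0.8125) is below 1, so free-riding is indeed the best response regardless of what the others do.

9.56 tokens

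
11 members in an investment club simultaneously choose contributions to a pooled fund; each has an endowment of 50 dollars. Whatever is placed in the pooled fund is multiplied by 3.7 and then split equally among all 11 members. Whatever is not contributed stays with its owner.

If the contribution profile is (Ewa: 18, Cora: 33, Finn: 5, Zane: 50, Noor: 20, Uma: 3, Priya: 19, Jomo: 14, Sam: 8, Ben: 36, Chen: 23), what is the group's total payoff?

Total contributed: 18 + 33 + 5 + 50 + 20 + 3 + 19 + 14 + 8 + 36 + 23 = 229; total kept: 11 × 50 − 229 = 321.
The pooled fund pays out 3.7 × 229 = 847.30 in aggregate.
Group total = 321 + 847.30 = 1168.30.

1168.30 dollars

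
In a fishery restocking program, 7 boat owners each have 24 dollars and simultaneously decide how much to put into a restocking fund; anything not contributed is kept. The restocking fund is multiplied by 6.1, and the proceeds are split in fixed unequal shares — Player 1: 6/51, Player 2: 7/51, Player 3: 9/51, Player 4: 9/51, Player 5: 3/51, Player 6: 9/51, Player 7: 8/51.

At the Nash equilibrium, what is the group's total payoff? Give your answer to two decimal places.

535.20 dollars

A player with share s gets back 6.1·s per unit contributed, so full contribution is dominant for anyone with s > 1/6.1 = 0.1639 and zero contribution is dominant for anyone below.
Player 3, Player 4 and Player 6 clear that bar, contributing 24 each; the remaining 4 contribute 0. Total contributed: 72.
The restocking fund pays out 6.1 × 72 = 439.20 in total (split across the unequal shares, but the aggregate is all that matters for the group sum).
The 4 free-riders keep 24 each, adding 96. Group total = 96 + 439.20 = 535.20.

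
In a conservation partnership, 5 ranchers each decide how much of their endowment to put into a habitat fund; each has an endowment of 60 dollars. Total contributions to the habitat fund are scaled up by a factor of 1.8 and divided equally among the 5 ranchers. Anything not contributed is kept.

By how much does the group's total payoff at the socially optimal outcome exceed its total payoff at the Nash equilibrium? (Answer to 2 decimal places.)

240.00 dollars

Each contributed unit returns 1.8/5 = 0.3600 to its contributor — below 1 — so contributing 0 is dominant for every player. At the Nash equilibrium everyone keeps their 60, and the group total is 5 × 60 = 300.
Each contributed unit returns 1.800 to the group as a whole (0.3600 to each of 5 players), which exceeds 1, so the social optimum is full contribution: group total = 1.800 × 300 = 540.00.
Efficiency loss = 540.00 − 300 = 240.00.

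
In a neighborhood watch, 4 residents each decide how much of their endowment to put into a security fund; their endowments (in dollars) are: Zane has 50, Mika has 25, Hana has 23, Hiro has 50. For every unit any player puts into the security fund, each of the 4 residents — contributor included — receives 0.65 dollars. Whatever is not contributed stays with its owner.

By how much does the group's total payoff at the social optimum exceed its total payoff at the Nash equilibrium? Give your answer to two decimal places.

The private return per contributed unit is 0.65 < 1 for everyone, so the Nash equilibrium is zero contribution and the group total is Σ E_j = 50 + 25 + 23 + 50 = 148.
Each contributed unit returns 2.600 to the group, so the social optimum is full contribution by everyone: group total = 2.600 × 148 = 384.80.
Efficiency loss = (2.600 − 1) × 148 = 236.80.

236.80 dollars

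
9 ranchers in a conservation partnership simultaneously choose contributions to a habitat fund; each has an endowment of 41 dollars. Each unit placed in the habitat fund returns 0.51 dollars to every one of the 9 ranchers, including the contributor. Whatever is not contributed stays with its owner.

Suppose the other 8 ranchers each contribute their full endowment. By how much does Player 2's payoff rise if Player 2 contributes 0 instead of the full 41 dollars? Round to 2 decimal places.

Switching from a contribution of 41 to 0 lets Player 2 keep an extra 41 dollars, but lowers the habitat fund by 41, which costs Player 2 their own share of that drop: 0.51 × 41 = 20.91.
Net gain = 41 − 20.91 = 20.09. The private return per contributed unit (0.51) is below 1, so free-riding is indeed the best response regardless of what the others do.

20.09 dollars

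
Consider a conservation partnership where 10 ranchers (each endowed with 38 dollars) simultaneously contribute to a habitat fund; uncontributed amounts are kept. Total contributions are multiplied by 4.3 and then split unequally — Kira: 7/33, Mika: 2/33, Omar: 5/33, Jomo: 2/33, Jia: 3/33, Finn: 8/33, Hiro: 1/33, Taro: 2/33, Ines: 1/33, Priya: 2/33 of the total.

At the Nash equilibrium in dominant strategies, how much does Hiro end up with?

42.95 dollars

A player with share s gets back 4.3·s per unit contributed, so full contribution is dominant for anyone with s > 1/4.3 = 0.2326 and zero contribution is dominant for anyone below.
The only share above 0.2326 is Finn's 8/33, contributing 38; the remaining 9 contribute 0. Total contributed: 38.
Hiro keeps 38 and receives 4.3 × 38 × 1/33 = 4.95 from the habitat fund, for a payoff of 42.95.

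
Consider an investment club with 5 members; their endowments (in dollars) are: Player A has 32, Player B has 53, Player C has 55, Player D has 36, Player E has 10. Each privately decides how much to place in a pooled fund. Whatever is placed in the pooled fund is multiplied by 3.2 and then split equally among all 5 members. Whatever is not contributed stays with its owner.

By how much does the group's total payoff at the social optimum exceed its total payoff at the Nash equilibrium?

The private return per contributed unit is 3.2/5 = 0.6400 < 1 for every player regardless of endowment, so the Nash equilibrium is zero contribution and the group total is Σ E_j = 32 + 53 + 55 + 36 + 10 = 186.
Each contributed unit returns 3.200 to the group, so the social optimum is full contribution by everyone: group total = 3.200 × 186 = 595.20.
Efficiency loss = (3.200 − 1) × 186 = 409.20.

409.20 dollars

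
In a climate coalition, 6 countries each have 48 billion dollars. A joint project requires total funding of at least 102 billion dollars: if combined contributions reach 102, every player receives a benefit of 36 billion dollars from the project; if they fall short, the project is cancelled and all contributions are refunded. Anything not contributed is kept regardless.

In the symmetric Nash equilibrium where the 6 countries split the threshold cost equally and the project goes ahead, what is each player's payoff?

Equal share of the threshold: 102/6 = 17.
At this profile no one gains by cutting their contribution: any cut drops the total below 102, the project is cancelled, contributions are refunded, and the deviator ends with 48, which is less than 48 − 17 + 36 = 67. Contributing more than 17 just wastes the excess. So contributing exactly 17 is a best response.
Each player's payoff: 48 − 17 + 36 = 67.

67 billion dollars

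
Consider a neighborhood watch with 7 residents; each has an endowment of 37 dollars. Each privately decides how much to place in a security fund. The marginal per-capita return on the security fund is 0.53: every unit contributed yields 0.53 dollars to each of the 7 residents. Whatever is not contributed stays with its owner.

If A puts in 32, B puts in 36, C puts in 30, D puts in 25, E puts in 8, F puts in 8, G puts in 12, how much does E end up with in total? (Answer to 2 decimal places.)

Total contributed: 32 + 36 + 30 + 25 + 8 + 8 + 12 = 151.
Each receives 0.53 × 151 = 80.03 from the security fund.
E keeps 37 − 8 = 29, so E's payoff is 29 + 80.03 = 109.03.

109.03 dollars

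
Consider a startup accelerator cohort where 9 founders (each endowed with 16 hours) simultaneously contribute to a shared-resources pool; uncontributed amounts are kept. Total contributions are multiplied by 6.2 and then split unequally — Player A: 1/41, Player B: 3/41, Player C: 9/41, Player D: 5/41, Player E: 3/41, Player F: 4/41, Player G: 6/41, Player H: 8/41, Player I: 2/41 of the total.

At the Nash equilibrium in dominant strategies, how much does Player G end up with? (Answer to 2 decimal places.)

Each unit j contributes comes back to j as 6.2 × (j's share), so j prefers to contribute only if that share exceeds 1/6.2 = 0.1613; otherwise keeping the unit dominates.
Player C and Player H are above the threshold, contributing 16 each; the remaining 7 contribute 0. Total contributed: 32.
Player G keeps 16 and receives 6.2 × 32 × 6/41 = 29.03 from the shared-resources pool, for a payoff of 45.03.

45.03 hours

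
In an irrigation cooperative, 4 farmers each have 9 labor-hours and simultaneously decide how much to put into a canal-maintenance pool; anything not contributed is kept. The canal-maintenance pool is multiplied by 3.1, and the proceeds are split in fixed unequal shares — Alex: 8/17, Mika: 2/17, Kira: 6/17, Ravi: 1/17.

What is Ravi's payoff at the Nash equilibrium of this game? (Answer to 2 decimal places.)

Player j's private return per contributed unit is 3.1 × (j's share). Contributing is weakly dominant for j when that share is at least 1/3.1 = 0.3226, and contributing 0 is dominant otherwise.
Alex and Kira are above the threshold, contributing 9 each; the remaining 2 contribute 0. Total contributed: 18.
Ravi keeps 9 and receives 3.1 × 18 × 1/17 = 3.28 from the canal-maintenance pool, for a payoff of 12.28.

12.28 labor-hours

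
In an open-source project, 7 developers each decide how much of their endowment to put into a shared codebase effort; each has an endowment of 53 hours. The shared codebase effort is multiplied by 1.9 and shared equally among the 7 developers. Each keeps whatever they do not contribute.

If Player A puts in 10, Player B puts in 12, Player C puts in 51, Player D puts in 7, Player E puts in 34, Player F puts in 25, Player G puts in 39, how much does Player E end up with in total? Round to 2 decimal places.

67.31 hours

Total contributed: 10 + 12 + 51 + 7 + 34 + 25 + 39 = 178.
Each receives 1.9 × 178 / 7 = 48.31 from the shared codebase effort.
Player E keeps 53 − 34 = 19, so Player E's payoff is 19 + 48.31 = 67.31.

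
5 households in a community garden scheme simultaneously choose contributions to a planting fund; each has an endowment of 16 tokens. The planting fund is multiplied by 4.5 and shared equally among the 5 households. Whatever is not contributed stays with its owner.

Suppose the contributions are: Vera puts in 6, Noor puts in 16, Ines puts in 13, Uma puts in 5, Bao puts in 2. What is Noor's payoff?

Total contributed: 6 + 16 + 13 + 5 + 2 = 42.
Each receives 4.5 × 42 / 5 = 37.80 from the planting fund.
Noor keeps 16 − 16 = 0, so Noor's payoff is 0 + 37.80 = 37.80.

37.80 tokens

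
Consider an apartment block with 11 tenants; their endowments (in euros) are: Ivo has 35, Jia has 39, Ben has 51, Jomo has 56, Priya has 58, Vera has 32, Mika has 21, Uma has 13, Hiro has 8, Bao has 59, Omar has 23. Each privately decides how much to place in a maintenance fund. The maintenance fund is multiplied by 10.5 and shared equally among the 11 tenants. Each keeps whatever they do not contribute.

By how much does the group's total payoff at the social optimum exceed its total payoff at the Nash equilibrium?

3752.50 euros

The private return per contributed unit is 10.5/11 = 0.9545 < 1 for every player regardless of endowment, so the Nash equilibrium is zero contribution and the group total is Σ E_j = 35 + 39 + 51 + 56 + 58 + 32 + 21 + 13 + 8 + 59 + 23 = 395.
Each contributed unit returns 10.500 to the group, so the social optimum is full contribution by everyone: group total = 10.500 × 395 = 4147.50.
Efficiency loss = (10.500 − 1) × 395 = 3752.50.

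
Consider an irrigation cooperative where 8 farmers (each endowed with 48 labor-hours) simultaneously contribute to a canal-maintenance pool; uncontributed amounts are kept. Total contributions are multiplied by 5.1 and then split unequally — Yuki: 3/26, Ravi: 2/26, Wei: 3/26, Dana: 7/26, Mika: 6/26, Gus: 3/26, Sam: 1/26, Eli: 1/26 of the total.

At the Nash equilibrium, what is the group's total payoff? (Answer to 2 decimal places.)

777.60 labor-hours

For player j, contributing a unit is worthwhile iff 5.1 × (j's share) ≥ 1, i.e. iff j's share is at least 0.1961.
Dana and Mika are above the threshold, contributing 48 each; the remaining 6 contribute 0. Total contributed: 96.
The canal-maintenance pool pays out 5.1 × 96 = 489.60 in total (split across the unequal shares, but the aggregate is all that matters for the group sum).
The 6 free-riders keep 48 each, adding 288. Group total = 288 + 489.60 = 777.60.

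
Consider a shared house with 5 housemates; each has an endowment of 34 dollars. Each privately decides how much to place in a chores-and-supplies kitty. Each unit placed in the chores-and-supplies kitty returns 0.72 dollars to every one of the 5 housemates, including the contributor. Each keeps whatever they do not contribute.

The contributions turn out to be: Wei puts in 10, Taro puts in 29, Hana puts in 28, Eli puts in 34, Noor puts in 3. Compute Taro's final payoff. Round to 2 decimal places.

Total contributed: 10 + 29 + 28 + 34 + 3 = 104.
Each receives 0.72 × 104 = 74.88 from the chores-and-supplies kitty.
Taro keeps 34 − 29 = 5, so Taro's payoff is 5 + 74.88 = 79.88.

79.88 dollars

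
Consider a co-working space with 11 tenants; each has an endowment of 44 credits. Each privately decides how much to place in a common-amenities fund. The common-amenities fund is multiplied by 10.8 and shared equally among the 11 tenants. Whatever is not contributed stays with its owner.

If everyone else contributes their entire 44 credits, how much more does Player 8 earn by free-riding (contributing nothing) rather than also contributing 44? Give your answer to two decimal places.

Switching from a contribution of 44 to 0 lets Player 8 keep an extra 44 credits, but lowers the common-amenities fund by 44, which costs Player 8 their own share of that drop: 10.8/11 × 44 = 43.20.
Net gain = 44 − 43.20 = 0.80. The private return per contributed unit (0.9818) is below 1, so free-riding is indeed the best response regardless of what the others do.

0.80 credits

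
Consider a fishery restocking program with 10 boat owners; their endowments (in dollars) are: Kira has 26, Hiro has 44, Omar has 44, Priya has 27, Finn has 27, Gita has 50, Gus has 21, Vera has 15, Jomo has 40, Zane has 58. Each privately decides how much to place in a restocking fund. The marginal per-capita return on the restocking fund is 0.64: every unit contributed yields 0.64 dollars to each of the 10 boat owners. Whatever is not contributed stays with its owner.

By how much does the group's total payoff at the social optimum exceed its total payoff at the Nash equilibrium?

1900.80 dollars

The private return per contributed unit is 0.64 < 1 for everyone, so the Nash equilibrium is zero contribution and the group total is Σ E_j = 26 + 44 + 44 + 27 + 27 + 50 + 21 + 15 + 40 + 58 = 352.
Each contributed unit returns 6.400 to the group, so the social optimum is full contribution by everyone: group total = 6.400 × 352 = 2252.80.
Efficiency loss = (6.400 − 1) × 352 = 1900.80.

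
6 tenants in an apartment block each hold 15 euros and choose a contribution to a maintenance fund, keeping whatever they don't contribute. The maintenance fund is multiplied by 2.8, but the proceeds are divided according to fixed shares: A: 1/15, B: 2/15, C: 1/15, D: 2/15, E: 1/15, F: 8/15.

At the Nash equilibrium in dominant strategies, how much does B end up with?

20.60 euros

For player j, contributing a unit is worthwhile iff 2.8 × (j's share) ≥ 1, i.e. iff j's share is at least 0.3571.
The only share above 0.3571 is F's 8/15, contributing 15; the remaining 5 contribute 0. Total contributed: 15.
B keeps 15 and receives 2.8 × 15 × 2/15 = 5.60 from the maintenance fund, for a payoff of 20.60.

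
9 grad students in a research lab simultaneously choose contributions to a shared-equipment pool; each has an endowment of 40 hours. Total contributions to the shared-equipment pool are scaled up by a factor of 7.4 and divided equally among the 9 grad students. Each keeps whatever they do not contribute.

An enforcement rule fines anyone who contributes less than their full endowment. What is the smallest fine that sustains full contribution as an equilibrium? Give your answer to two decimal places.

Given the others contribute fully, the best deviation is to contribute 0 (any partial contribution still incurs the fine and gives up units whose private return 0.8222 is below 1).
Deviating from 40 to 0 saves 40 hours but forfeits the deviator's share of the drop in the shared-equipment pool: 7.4/9 × 40 = 32.89.
So the deviation gain is 40 − 32.89 = 7.11, and the fine must be at least 7.11 hours to wipe it out.

7.11 hours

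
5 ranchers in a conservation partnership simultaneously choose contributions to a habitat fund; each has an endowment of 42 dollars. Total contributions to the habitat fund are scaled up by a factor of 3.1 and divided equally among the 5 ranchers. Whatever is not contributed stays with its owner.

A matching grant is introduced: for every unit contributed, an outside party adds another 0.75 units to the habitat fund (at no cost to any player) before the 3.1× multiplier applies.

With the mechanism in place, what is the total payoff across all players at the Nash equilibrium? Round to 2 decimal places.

The effective private return per unit is now 3.1 × 1.75 / 5 = 1.0850 > 1, so every player's dominant strategy flips to full contribution.
At the Nash equilibrium everyone contributes 42. Group total payoff = 3.1 × 1.75 × 210 = 1139.25.

1139.25 dollars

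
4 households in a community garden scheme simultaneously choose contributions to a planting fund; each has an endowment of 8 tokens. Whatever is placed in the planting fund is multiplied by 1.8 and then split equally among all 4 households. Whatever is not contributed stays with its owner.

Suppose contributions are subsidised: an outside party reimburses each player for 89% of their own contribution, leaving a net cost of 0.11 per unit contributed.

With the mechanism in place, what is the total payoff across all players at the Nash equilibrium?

With the mechanism, a contributed unit returns (1.8/4) / 0.11 = 4.0909 per unit of net cost to the contributor — now above 1 — so contributing fully is weakly dominant for every player.
At the Nash equilibrium everyone contributes 8. Group total payoff = 4 × (8 × 0.89 + 1.8 × 8) = 86.08.

86.08 tokens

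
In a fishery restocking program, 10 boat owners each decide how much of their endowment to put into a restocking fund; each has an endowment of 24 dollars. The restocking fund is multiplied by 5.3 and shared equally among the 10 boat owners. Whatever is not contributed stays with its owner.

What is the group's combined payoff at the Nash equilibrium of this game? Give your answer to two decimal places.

Each contributed unit returns 5.3/10 = 0.5300 to its contributor — below 1 — so contributing 0 is dominant for every player. At the Nash equilibrium everyone keeps their 24, and the group total is 10 × 24 = 240.

240.00 dollars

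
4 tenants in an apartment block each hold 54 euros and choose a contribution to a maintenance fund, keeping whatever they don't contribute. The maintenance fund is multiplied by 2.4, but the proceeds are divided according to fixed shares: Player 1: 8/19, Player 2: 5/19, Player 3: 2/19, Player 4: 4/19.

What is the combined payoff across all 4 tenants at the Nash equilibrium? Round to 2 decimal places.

291.60 euros

Each unit j contributes comes back to j as 2.4 × (j's share), so j prefers to contribute only if that share exceeds 1/2.4 = 0.4167; otherwise keeping the unit dominates.
The only share above 0.4167 is Player 1's 8/19, contributing 54; the remaining 3 contribute 0. Total contributed: 54.
The maintenance fund pays out 2.4 × 54 = 129.60 in total (split across the unequal shares, but the aggregate is all that matters for the group sum).
The 3 free-riders keep 54 each, adding 162. Group total = 162 + 129.60 = 291.60.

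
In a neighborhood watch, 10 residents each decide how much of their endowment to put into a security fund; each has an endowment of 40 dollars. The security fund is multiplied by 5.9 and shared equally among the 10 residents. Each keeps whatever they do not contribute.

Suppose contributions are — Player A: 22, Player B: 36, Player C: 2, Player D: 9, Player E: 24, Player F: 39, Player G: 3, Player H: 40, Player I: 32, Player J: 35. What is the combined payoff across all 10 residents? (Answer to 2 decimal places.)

Total contributed: 22 + 36 + 2 + 9 + 24 + 39 + 3 + 40 + 32 + 35 = 242; total kept: 10 × 40 − 242 = 158.
The security fund pays out 5.9 × 242 = 1427.80 in aggregate.
Group total = 158 + 1427.80 = 1585.80.

1585.80 dollars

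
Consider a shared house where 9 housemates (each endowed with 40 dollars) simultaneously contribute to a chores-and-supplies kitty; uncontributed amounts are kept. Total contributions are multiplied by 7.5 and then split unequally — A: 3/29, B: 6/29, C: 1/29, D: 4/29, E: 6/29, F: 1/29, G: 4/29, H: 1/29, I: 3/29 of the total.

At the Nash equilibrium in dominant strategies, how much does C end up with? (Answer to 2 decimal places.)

81.38 dollars

A player with share s gets back 7.5·s per unit contributed, so full contribution is dominant for anyone with s > 1/7.5 = 0.1333 and zero contribution is dominant for anyone below.
B, D, E and G clear that bar, contributing 40 each; the remaining 5 contribute 0. Total contributed: 160.
C keeps 40 and receives 7.5 × 160 × 1/29 = 41.38 from the chores-and-supplies kitty, for a payoff of 81.38.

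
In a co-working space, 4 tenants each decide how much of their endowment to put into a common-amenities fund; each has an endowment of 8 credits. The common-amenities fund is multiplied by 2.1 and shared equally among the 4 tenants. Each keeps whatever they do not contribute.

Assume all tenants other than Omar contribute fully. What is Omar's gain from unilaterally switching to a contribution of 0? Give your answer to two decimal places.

3.80 credits

Switching from a contribution of 8 to 0 lets Omar keep an extra 8 credits, but lowers the common-amenities fund by 8, which costs Omar their own share of that drop: 2.1/4 × 8 = 4.20.
Net gain = 8 − 4.20 = 3.80. The private return per contributed unit (0.5250) is below 1, so free-riding is indeed the best response regardless of what the others do.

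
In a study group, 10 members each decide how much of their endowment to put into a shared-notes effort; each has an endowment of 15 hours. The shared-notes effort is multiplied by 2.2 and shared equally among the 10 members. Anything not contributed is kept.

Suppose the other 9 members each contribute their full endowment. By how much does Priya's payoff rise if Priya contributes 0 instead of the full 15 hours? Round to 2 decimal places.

Switching from a contribution of 15 to 0 lets Priya keep an extra 15 hours, but lowers the shared-notes effort by 15, which costs Priya their own share of that drop: 2.2/10 × 15 = 3.30.
Net gain = 15 − 3.30 = 11.70. The private return per contributed unit (0.2200) is below 1, so free-riding is indeed the best response regardless of what the others do.

11.70 hours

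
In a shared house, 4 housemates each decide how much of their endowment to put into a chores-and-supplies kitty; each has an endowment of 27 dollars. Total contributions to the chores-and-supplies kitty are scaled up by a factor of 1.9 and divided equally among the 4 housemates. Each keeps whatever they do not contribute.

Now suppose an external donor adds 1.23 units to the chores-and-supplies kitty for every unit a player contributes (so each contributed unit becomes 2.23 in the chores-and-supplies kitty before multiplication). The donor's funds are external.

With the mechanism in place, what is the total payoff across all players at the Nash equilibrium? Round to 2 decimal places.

The effective private return per unit is now 1.9 × 2.23 / 4 = 1.0593 > 1, so every player's dominant strategy flips to full contribution.
So the Nash equilibrium is full contribution by all 4; the group earns 1.9 × 2.23 × 108 = 457.60.

457.60 dollars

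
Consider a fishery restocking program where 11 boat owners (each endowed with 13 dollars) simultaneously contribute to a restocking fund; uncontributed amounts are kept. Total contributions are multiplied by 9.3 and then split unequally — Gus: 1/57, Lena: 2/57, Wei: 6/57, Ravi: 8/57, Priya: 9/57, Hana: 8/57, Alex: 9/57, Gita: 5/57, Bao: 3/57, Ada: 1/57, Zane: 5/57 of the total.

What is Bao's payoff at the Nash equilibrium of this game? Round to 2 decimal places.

Player j's private return per contributed unit is 9.3 × (j's share). Contributing is weakly dominant for j when that share is at least 1/9.3 = 0.1075, and contributing 0 is dominant otherwise.
Ravi, Priya, Hana and Alex clear that bar, contributing 13 each; the remaining 7 contribute 0. Total contributed: 52.
Bao keeps 13 and receives 9.3 × 52 × 3/57 = 25.45 from the restocking fund, for a payoff of 38.45.

38.45 dollars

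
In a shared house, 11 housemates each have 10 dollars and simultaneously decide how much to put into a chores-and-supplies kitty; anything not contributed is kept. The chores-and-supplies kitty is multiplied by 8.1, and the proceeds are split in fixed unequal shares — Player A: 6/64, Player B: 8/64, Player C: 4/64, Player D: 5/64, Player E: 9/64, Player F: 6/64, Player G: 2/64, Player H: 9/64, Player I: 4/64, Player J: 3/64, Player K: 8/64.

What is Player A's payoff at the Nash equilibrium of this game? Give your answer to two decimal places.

Each unit j contributes comes back to j as 8.1 × (j's share), so j prefers to contribute only if that share exceeds 1/8.1 = 0.1235; otherwise keeping the unit dominates.
Player B, Player E, Player H and Player K are above the threshold, contributing 10 each; the remaining 7 contribute 0. Total contributed: 40.
Player A keeps 10 and receives 8.1 × 40 × 6/64 = 30.38 from the chores-and-supplies kitty, for a payoff of 40.38.

40.38 dollars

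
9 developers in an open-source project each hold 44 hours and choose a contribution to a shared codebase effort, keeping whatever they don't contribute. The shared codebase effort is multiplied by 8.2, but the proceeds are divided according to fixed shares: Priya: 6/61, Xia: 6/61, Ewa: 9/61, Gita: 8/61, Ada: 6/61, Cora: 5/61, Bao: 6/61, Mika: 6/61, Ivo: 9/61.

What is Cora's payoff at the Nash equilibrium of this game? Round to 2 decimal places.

Each unit j contributes comes back to j as 8.2 × (j's share), so j prefers to contribute only if that share exceeds 1/8.2 = 0.1220; otherwise keeping the unit dominates.
The shares above 0.1220 belong to Ewa, Gita and Ivo, contributing 44 each; the remaining 6 contribute 0. Total contributed: 132.
Cora keeps 44 and receives 8.2 × 132 × 5/61 = 88.72 from the shared codebase effort, for a payoff of 132.72.

132.72 hours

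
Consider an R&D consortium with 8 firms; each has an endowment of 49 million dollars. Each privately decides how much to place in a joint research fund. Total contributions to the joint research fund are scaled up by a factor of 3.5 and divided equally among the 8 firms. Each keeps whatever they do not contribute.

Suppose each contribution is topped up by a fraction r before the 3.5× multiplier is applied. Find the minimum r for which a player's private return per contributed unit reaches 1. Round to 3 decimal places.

With matching at rate r, one contributed unit becomes (1 + r) in the joint research fund and returns 3.5 × (1 + r) / 8 to the contributor.
Setting this equal to 1: 1 + r = 8/3.5 = 2.2857.
So the minimum matching rate is r = 2.2857 − 1 = 1.286.

1.286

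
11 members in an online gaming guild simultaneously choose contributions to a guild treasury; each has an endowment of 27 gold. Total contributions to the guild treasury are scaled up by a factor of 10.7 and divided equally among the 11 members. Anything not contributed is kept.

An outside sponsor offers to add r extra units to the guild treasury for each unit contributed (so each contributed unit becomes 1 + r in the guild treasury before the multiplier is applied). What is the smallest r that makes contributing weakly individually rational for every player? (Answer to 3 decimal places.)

0.028

With matching at rate r, one contributed unit becomes (1 + r) in the guild treasury and returns 10.7 × (1 + r) / 11 to the contributor.
Setting this equal to 1: 1 + r = 11/10.7 = 1.0280.
So the minimum matching rate is r = 1.0280 − 1 = 0.028.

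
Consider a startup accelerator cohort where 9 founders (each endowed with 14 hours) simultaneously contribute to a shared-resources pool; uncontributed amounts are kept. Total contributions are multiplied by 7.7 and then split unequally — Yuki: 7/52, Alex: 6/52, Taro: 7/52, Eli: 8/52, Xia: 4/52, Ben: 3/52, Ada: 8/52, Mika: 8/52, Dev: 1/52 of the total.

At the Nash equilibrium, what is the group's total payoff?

A player with share s gets back 7.7·s per unit contributed, so full contribution is dominant for anyone with s > 1/7.7 = 0.1299 and zero contribution is dominant for anyone below.
Yuki, Taro, Eli, Ada and Mika are above the threshold, contributing 14 each; the remaining 4 contribute 0. Total contributed: 70.
The shared-resources pool pays out 7.7 × 70 = 539.00 in total (split across the unequal shares, but the aggregate is all that matters for the group sum).
The 4 free-riders keep 14 each, adding 56. Group total = 56 + 539.00 = 595.00.

595.00 hours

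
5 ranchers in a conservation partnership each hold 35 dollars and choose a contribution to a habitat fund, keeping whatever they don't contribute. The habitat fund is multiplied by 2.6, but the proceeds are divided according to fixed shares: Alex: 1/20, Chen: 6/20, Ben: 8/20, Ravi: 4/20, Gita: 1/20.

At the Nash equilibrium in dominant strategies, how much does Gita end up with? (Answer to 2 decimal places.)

Each unit j contributes comes back to j as 2.6 × (j's share), so j prefers to contribute only if that share exceeds 1/2.6 = 0.3846; otherwise keeping the unit dominates.
Ben alone (share 8/20) is above the threshold, contributing 35; the remaining 4 contribute 0. Total contributed: 35.
Gita keeps 35 and receives 2.6 × 35 × 1/20 = 4.55 from the habitat fund, for a payoff of 39.55.

39.55 dollars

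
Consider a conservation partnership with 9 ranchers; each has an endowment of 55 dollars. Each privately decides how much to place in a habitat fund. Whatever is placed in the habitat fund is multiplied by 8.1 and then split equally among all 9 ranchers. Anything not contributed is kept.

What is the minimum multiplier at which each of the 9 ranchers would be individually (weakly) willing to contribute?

9

A contributed unit returns (multiplier)/9 to its contributor.
This reaches 1 exactly when the multiplier is 9.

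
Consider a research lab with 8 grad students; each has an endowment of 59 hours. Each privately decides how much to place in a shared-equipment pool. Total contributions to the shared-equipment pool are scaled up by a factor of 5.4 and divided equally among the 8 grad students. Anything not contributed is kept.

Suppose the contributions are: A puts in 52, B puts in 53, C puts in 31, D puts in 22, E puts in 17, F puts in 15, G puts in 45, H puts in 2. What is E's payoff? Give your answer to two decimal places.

Total contributed: 52 + 53 + 31 + 22 + 17 + 15 + 45 + 2 = 237.
Each receives 5.4 × 237 / 8 = 159.98 from the shared-equipment pool.
E keeps 59 − 17 = 42, so E's payoff is 42 + 159.98 = 201.98.

201.98 hours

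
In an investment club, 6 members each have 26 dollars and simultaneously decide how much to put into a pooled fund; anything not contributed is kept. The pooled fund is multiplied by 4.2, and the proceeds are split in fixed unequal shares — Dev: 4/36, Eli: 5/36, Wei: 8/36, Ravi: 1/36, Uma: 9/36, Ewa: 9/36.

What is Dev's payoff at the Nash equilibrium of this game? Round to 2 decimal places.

Player j's private return per contributed unit is 4.2 × (j's share). Contributing is weakly dominant for j when that share is at least 1/4.2 = 0.2381, and contributing 0 is dominant otherwise.
Uma and Ewa clear that bar, contributing 26 each; the remaining 4 contribute 0. Total contributed: 52.
Dev keeps 26 and receives 4.2 × 52 × 4/36 = 24.27 from the pooled fund, for a payoff of 50.27.

50.27 dollars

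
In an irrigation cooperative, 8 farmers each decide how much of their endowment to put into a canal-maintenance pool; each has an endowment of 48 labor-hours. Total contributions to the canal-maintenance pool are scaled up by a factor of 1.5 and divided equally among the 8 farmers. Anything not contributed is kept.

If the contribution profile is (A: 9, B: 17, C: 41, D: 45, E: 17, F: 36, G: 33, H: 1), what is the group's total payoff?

Total contributed: 9 + 17 + 41 + 45 + 17 + 36 + 33 + 1 = 199; total kept: 8 × 48 − 199 = 185.
The canal-maintenance pool pays out 1.5 × 199 = 298.50 in aggregate.
Group total = 185 + 298.50 = 483.50.

483.50 labor-hours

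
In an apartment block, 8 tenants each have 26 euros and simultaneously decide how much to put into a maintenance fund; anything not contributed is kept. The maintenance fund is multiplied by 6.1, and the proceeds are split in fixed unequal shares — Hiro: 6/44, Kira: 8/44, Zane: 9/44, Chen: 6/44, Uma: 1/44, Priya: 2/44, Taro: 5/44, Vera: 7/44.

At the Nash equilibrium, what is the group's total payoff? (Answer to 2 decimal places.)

473.20 euros

A player with share s gets back 6.1·s per unit contributed, so full contribution is dominant for anyone with s > 1/6.1 = 0.1639 and zero contribution is dominant for anyone below.
The shares above 0.1639 belong to Kira and Zane, contributing 26 each; the remaining 6 contribute 0. Total contributed: 52.
The maintenance fund pays out 6.1 × 52 = 317.20 in total (split across the unequal shares, but the aggregate is all that matters for the group sum).
The 6 free-riders keep 26 each, adding 156. Group total = 156 + 317.20 = 473.20.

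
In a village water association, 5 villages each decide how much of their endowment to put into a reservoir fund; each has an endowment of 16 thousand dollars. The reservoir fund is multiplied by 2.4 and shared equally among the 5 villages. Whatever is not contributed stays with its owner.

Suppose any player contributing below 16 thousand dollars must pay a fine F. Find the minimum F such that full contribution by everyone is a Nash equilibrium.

Given the others contribute fully, the best deviation is to contribute 0 (any partial contribution still incurs the fine and gives up units whose private return 0.4800 is below 1).
Deviating from 16 to 0 saves 16 thousand dollars but forfeits the deviator's share of the drop in the reservoir fund: 2.4/5 × 16 = 7.68.
So the deviation gain is 16 − 7.68 = 8.32, and the fine must be at least 8.32 thousand dollars to wipe it out.

8.32 thousand dollars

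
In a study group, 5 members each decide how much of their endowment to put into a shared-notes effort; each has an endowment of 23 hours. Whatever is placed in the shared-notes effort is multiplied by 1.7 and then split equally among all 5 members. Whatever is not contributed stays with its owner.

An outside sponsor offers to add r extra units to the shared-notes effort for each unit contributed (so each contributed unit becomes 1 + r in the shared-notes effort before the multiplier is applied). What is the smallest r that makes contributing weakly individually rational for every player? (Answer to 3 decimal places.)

With matching at rate r, one contributed unit becomes (1 + r) in the shared-notes effort and returns 1.7 × (1 + r) / 5 to the contributor.
Setting this equal to 1: 1 + r = 5/1.7 = 2.9412.
So the minimum matching rate is r = 2.9412 − 1 = 1.941.

1.941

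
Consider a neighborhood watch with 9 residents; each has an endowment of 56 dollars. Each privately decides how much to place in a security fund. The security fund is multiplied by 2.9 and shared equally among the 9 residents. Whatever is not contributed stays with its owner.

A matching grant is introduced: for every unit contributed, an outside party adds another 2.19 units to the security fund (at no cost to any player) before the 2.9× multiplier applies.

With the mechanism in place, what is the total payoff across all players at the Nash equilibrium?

The effective private return per unit is now 2.9 × 3.19 / 9 = 1.0279 > 1, so every player's dominant strategy flips to full contribution.
So the Nash equilibrium is full contribution by all 9; the group earns 2.9 × 3.19 × 504 = 4662.50.

4662.50 dollars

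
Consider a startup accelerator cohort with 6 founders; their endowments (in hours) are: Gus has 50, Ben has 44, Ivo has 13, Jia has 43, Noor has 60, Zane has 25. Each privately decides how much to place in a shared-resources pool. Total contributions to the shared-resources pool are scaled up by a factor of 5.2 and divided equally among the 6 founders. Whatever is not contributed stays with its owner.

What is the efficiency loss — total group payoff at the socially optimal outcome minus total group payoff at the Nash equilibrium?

The private return per contributed unit is 5.2/6 = 0.8667 < 1 for every player regardless of endowment, so the Nash equilibrium is zero contribution and the group total is Σ E_j = 50 + 44 + 13 + 43 + 60 + 25 = 235.
Each contributed unit returns 5.200 to the group, so the social optimum is full contribution by everyone: group total = 5.200 × 235 = 1222.00.
Efficiency loss = (5.200 − 1) × 235 = 987.00.

987.00 hours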